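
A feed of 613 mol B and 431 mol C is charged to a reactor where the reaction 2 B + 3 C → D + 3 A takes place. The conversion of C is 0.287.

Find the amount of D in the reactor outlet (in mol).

41.2 mol

C reacted = 0.287 × 431 = 123.7 mol; ν_C = −3, so ξ = 123.7/3 = 41.23 mol.
Outlet amounts (n = n₀ + ν ξ):
  B: 613 − 2(41.23) = 530.5
  C: 431 − 3(41.23) = 307.3
  D: 0 + 1(41.23) = 41.23
  A: 0 + 3(41.23) = 123.7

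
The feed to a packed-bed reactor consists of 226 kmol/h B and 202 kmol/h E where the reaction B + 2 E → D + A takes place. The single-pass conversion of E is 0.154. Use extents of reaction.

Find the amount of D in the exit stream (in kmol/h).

E reacted = 0.154 × 202 = 31.11 kmol/h; ν_E = −2, so ξ = 31.11/2 = 15.55 kmol/h.
Outlet amounts (n = n₀ + ν ξ):
  B: 226 − 1(15.55) = 210.4
  E: 202 − 2(15.55) = 170.9
  D: 0 + 1(15.55) = 15.55
  A: 0 + 1(15.55) = 15.55

15.6 kmol/h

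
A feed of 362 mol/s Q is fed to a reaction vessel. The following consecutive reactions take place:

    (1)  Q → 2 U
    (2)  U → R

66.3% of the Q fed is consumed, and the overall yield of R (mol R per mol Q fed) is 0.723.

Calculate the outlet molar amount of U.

Conversion of Q: Q consumed = 1ξ₁ = 0.663 × 362 → ξ₁ = 240 mol/s.
Yield of R: 1ξ₂ / 362 = 0.723 → ξ₂ = 261.7 mol/s.
Outlet amounts (n = n₀ + Σ ν·ξ):
  Q: 362 − 1(240) = 122
  U: 0 + 2(240) − 1(261.7) = 218.3
  R: 0 + 1(261.7) = 261.7

218 mol/s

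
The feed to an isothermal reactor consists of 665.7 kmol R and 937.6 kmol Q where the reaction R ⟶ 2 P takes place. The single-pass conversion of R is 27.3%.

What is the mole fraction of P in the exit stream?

0.204

R reacted = 0.273 × 665.7 = 181.7 kmol; ν_R = −1, so ξ = 181.7/1 = 181.7 kmol.
Outlet amounts (n = n₀ + ν ξ):
  R: 665.7 − 1(181.7) = 484
  P: 0 + 2(181.7) = 363.5
  Q: 937.6 (inert)
Total out = 1785 kmol; y_P = 363.5 / 1785 = 0.2036.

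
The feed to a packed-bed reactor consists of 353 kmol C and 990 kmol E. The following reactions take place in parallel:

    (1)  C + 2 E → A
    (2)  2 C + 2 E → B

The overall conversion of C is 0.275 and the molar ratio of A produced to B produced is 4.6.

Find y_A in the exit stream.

0.0581

Conversion of C: C consumed = 0.275 × 353 = 97.08 kmol = 1ξ₁ + 2ξ₂.
Selectivity: 1ξ₁ / (1ξ₂) = 4.6 → ξ₁ = 4.6 ξ₂.
Substitute: (1·4.6 + 2) ξ₂ = 97.08 → ξ₂ = 14.71 kmol, ξ₁ = 67.66 kmol.
Outlet amounts (n = n₀ + Σ ν·ξ):
  C: 353 − 1(67.66) − 2(14.71) = 255.9
  E: 990 − 2(67.66) − 2(14.71) = 825.3
  A: 0 + 1(67.66) = 67.66
  B: 0 + 1(14.71) = 14.71
Total out = 1164 kmol; y_A = 67.66 / 1164 = 0.05815.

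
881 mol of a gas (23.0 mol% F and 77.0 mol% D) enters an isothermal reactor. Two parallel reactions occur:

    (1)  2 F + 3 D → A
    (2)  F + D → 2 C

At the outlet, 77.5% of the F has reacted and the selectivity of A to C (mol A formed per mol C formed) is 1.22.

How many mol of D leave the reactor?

Conversion of F: F consumed = 0.775 × 202.6 = 157 mol = 2ξ₁ + 1ξ₂.
Selectivity: 1ξ₁ / (2ξ₂) = 1.22 → ξ₁ = 2.44 ξ₂.
Substitute: (2·2.44 + 1) ξ₂ = 157 → ξ₂ = 26.71 mol, ξ₁ = 65.17 mol.
Outlet amounts (n = n₀ + Σ ν·ξ):
  F: 202.6 − 2(65.17) − 1(26.71) = 45.59
  D: 678.4 − 3(65.17) − 1(26.71) = 456.2
  A: 0 + 1(65.17) = 65.17
  C: 0 + 2(26.71) = 53.41

456 mol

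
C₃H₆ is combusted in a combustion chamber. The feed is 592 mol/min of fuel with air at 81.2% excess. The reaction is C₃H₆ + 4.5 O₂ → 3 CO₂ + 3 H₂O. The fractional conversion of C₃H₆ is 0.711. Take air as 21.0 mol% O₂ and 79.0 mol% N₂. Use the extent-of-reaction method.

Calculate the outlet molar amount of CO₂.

1260 mol/min

Stoichiometric O₂ = 4.5 × 592 = 2664 mol/min; O₂ fed = 2664 × 1.812 = 4827 mol/min.
N₂ fed = 4827 × 79/21 = 18160 mol/min.
Fuel reacted = 0.711 × 592 → ξ = 420.9 mol/min.
Outlet (n = n₀ + ν ξ):
  C₃H₆: 592 − 1(420.9) = 171.1
  O₂: 4827 − 4.5(420.9) = 2933
  N₂: 18160 (inert)
  CO₂: 0 + 3(420.9) = 1263
  H₂O: 0 + 3(420.9) = 1263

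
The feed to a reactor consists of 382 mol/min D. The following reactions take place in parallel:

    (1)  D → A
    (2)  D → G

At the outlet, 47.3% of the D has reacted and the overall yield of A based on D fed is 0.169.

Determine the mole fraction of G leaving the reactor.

Yield of A: 1ξ₁ / 382 = 0.169 → ξ₁ = 64.56 mol/min.
Conversion of D: 1ξ₁ + 1ξ₂ = 0.473 × 382 = 180.7 → ξ₂ = 116.1 mol/min.
Outlet amounts (n = n₀ + Σ ν·ξ):
  D: 382 − 1(64.56) − 1(116.1) = 201.3
  A: 0 + 1(64.56) = 64.56
  G: 0 + 1(116.1) = 116.1
Total out = 382 mol/min; y_G = 116.1 / 382 = 0.304.

0.304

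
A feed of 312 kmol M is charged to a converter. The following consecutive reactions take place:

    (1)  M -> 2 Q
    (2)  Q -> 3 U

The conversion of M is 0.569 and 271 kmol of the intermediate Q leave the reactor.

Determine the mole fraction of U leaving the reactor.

0.383

Conversion of M: M consumed = 1ξ₁ = 0.569 × 312 → ξ₁ = 177.5 kmol.
Q balance: n_Q = 0 + 2ξ₁ − 1ξ₂ = 271 → ξ₂ = (2·177.5 − 271)/1 = 84.06 kmol.
Outlet amounts (n = n₀ + Σ ν·ξ):
  M: 312 − 1(177.5) = 134.5
  Q: 0 + 2(177.5) − 1(84.06) = 271
  U: 0 + 3(84.06) = 252.2
Total out = 657.6 kmol; y_U = 252.2 / 657.6 = 0.3834.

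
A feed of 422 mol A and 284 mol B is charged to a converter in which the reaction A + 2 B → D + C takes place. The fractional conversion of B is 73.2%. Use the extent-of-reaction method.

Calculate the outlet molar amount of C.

B reacted = 0.732 × 284 = 207.9 mol; ν_B = −2, so ξ = 207.9/2 = 103.9 mol.
Outlet amounts (n = n₀ + ν ξ):
  A: 422 − 1(103.9) = 318.1
  B: 284 − 2(103.9) = 76.11
  D: 0 + 1(103.9) = 103.9
  C: 0 + 1(103.9) = 103.9

104 mol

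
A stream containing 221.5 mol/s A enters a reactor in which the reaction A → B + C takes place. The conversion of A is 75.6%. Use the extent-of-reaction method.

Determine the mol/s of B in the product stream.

A reacted = 0.756 × 221.5 = 167.5 mol/s; ν_A = −1, so ξ = 167.5/1 = 167.5 mol/s.
Outlet amounts (n = n₀ + ν ξ):
  A: 221.5 − 1(167.5) = 54.05
  B: 0 + 1(167.5) = 167.5
  C: 0 + 1(167.5) = 167.5

167 mol/s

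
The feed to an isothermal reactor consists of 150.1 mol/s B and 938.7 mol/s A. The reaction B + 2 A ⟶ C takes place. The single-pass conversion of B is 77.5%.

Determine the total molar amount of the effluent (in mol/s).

856 mol/s

B reacted = 0.775 × 150.1 = 116.3 mol/s; ν_B = −1, so ξ = 116.3/1 = 116.3 mol/s.
Outlet amounts (n = n₀ + ν ξ):
  B: 150.1 − 1(116.3) = 33.77
  A: 938.7 − 2(116.3) = 706
  C: 0 + 1(116.3) = 116.3
Total out = 33.77 + 706 + 116.3 = 856.1 mol/s.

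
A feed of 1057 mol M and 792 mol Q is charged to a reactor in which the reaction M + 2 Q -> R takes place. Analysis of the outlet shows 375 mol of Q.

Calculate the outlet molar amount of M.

848 mol

For Q: n = n₀ − 2ξ → 375 = 792 − 2ξ, giving ξ = 208.5 mol.
Outlet amounts (n = n₀ + ν ξ):
  M: 1057 − 1(208.5) = 848.5
  Q: 792 − 2(208.5) = 375
  R: 0 + 1(208.5) = 208.5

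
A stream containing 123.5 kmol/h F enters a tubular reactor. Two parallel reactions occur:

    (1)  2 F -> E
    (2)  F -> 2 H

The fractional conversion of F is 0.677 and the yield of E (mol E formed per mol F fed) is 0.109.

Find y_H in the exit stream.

0.68

Yield of E: 1ξ₁ / 123.5 = 0.109 → ξ₁ = 13.46 kmol/h.
Conversion of F: 2ξ₁ + 1ξ₂ = 0.677 × 123.5 = 83.61 → ξ₂ = 56.69 kmol/h.
Outlet amounts (n = n₀ + Σ ν·ξ):
  F: 123.5 − 2(13.46) − 1(56.69) = 39.89
  E: 0 + 1(13.46) = 13.46
  H: 0 + 2(56.69) = 113.4
Total out = 166.7 kmol/h; y_H = 113.4 / 166.7 = 0.68.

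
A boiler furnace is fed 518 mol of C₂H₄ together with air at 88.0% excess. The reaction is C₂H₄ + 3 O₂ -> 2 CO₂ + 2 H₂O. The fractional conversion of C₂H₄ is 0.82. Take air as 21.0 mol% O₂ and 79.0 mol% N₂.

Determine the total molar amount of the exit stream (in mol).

Stoichiometric O₂ = 3 × 518 = 1554 mol; O₂ fed = 1554 × 1.880 = 2922 mol.
N₂ fed = 2922 × 79/21 = 10990 mol.
Fuel reacted = 0.82 × 518 → ξ = 424.8 mol.
Outlet (n = n₀ + ν ξ):
  C₂H₄: 518 − 1(424.8) = 93.24
  O₂: 2922 − 3(424.8) = 1647
  N₂: 10990 (inert)
  CO₂: 0 + 2(424.8) = 849.5
  H₂O: 0 + 2(424.8) = 849.5
Total out = 93.24 + 1647 + 10990 + 849.5 + 849.5 = 14430 mol.

14400 mol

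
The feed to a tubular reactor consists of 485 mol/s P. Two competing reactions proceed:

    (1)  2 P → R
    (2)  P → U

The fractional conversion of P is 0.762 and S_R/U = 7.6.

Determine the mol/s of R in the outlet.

Conversion of P: P consumed = 0.762 × 485 = 369.6 mol/s = 2ξ₁ + 1ξ₂.
Selectivity: 1ξ₁ / (1ξ₂) = 7.6 → ξ₁ = 7.6 ξ₂.
Substitute: (2·7.6 + 1) ξ₂ = 369.6 → ξ₂ = 22.81 mol/s, ξ₁ = 173.4 mol/s.
Outlet amounts (n = n₀ + Σ ν·ξ):
  P: 485 − 2(173.4) − 1(22.81) = 115.4
  R: 0 + 1(173.4) = 173.4
  U: 0 + 1(22.81) = 22.81

173 mol/s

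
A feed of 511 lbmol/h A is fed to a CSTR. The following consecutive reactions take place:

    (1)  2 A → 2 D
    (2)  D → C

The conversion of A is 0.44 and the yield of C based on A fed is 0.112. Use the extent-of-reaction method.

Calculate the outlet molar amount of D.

Conversion of A: A consumed = 2ξ₁ = 0.44 × 511 → ξ₁ = 112.4 lbmol/h.
Yield of C: 1ξ₂ / 511 = 0.112 → ξ₂ = 57.23 lbmol/h.
Outlet amounts (n = n₀ + Σ ν·ξ):
  A: 511 − 2(112.4) = 286.2
  D: 0 + 2(112.4) − 1(57.23) = 167.6
  C: 0 + 1(57.23) = 57.23

168 lbmol/h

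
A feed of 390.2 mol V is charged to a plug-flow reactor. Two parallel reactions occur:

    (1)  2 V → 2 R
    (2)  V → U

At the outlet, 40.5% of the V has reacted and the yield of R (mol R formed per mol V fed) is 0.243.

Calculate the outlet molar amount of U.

Yield of R: 2ξ₁ / 390.2 = 0.243 → ξ₁ = 47.41 mol.
Conversion of V: 2ξ₁ + 1ξ₂ = 0.405 × 390.2 = 158 → ξ₂ = 63.21 mol.
Outlet amounts (n = n₀ + Σ ν·ξ):
  V: 390.2 − 2(47.41) − 1(63.21) = 232.2
  R: 0 + 2(47.41) = 94.82
  U: 0 + 1(63.21) = 63.21

63.2 mol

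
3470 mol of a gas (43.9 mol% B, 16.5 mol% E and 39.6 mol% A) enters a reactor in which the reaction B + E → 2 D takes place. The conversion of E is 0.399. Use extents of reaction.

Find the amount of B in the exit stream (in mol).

1290 mol

E reacted = 0.399 × 572.5 = 228.4 mol; ν_E = −1, so ξ = 228.4/1 = 228.4 mol.
Outlet amounts (n = n₀ + ν ξ):
  B: 1523 − 1(228.4) = 1295
  E: 572.5 − 1(228.4) = 344.1
  D: 0 + 2(228.4) = 456.9
  A: 1374 (inert)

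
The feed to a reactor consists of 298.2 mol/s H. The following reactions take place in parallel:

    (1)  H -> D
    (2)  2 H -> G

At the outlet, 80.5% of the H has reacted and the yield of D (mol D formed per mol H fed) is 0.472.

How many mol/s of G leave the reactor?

49.7 mol/s

Yield of D: 1ξ₁ / 298.2 = 0.472 → ξ₁ = 140.8 mol/s.
Conversion of H: 1ξ₁ + 2ξ₂ = 0.805 × 298.2 = 240.1 → ξ₂ = 49.65 mol/s.
Outlet amounts (n = n₀ + Σ ν·ξ):
  H: 298.2 − 1(140.8) − 2(49.65) = 58.15
  D: 0 + 1(140.8) = 140.8
  G: 0 + 1(49.65) = 49.65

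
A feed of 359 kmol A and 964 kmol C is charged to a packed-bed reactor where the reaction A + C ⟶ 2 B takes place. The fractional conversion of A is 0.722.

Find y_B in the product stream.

A reacted = 0.722 × 359 = 259.2 kmol; ν_A = −1, so ξ = 259.2/1 = 259.2 kmol.
Outlet amounts (n = n₀ + ν ξ):
  A: 359 − 1(259.2) = 99.8
  C: 964 − 1(259.2) = 704.8
  B: 0 + 2(259.2) = 518.4
Total out = 1323 kmol; y_B = 518.4 / 1323 = 0.3918.

0.392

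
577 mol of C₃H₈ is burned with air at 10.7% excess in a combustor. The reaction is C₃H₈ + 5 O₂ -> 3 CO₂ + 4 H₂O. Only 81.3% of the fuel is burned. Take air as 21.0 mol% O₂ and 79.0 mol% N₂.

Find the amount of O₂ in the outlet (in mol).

Stoichiometric O₂ = 5 × 577 = 2885 mol; O₂ fed = 2885 × 1.107 = 3194 mol.
N₂ fed = 3194 × 79/21 = 12010 mol.
Fuel reacted = 0.813 × 577 → ξ = 469.1 mol.
Outlet (n = n₀ + ν ξ):
  C₃H₈: 577 − 1(469.1) = 107.9
  O₂: 3194 − 5(469.1) = 848.2
  N₂: 12010 (inert)
  CO₂: 0 + 3(469.1) = 1407
  H₂O: 0 + 4(469.1) = 1876

848 mol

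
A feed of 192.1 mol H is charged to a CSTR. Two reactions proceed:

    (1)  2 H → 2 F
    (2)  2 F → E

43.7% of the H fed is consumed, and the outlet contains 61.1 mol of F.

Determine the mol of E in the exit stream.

Conversion of H: H consumed = 2ξ₁ = 0.437 × 192.1 → ξ₁ = 41.97 mol.
F balance: n_F = 0 + 2ξ₁ − 2ξ₂ = 61.1 → ξ₂ = (2·41.97 − 61.1)/2 = 11.42 mol.
Outlet amounts (n = n₀ + Σ ν·ξ):
  H: 192.1 − 2(41.97) = 108.2
  F: 0 + 2(41.97) − 2(11.42) = 61.1
  E: 0 + 1(11.42) = 11.42

11.4 mol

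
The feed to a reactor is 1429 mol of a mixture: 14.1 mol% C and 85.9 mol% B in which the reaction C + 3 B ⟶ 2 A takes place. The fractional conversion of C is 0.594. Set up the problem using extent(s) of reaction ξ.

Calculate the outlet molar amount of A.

C reacted = 0.594 × 201.5 = 119.7 mol; ν_C = −1, so ξ = 119.7/1 = 119.7 mol.
Outlet amounts (n = n₀ + ν ξ):
  C: 201.5 − 1(119.7) = 81.8
  B: 1228 − 3(119.7) = 868.5
  A: 0 + 2(119.7) = 239.4

239 mol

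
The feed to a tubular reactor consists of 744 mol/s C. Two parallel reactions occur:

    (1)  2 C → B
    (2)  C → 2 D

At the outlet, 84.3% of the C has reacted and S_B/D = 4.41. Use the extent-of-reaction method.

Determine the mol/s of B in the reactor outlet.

297 mol/s

Conversion of C: C consumed = 0.843 × 744 = 627.2 mol/s = 2ξ₁ + 1ξ₂.
Selectivity: 1ξ₁ / (2ξ₂) = 4.41 → ξ₁ = 8.82 ξ₂.
Substitute: (2·8.82 + 1) ξ₂ = 627.2 → ξ₂ = 33.65 mol/s, ξ₁ = 296.8 mol/s.
Outlet amounts (n = n₀ + Σ ν·ξ):
  C: 744 − 2(296.8) − 1(33.65) = 116.8
  B: 0 + 1(296.8) = 296.8
  D: 0 + 2(33.65) = 67.3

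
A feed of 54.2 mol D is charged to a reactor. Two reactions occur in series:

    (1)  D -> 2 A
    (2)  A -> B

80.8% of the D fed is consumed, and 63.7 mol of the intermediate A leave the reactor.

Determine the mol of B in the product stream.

23.9 mol

Conversion of D: D consumed = 1ξ₁ = 0.808 × 54.2 → ξ₁ = 43.79 mol.
A balance: n_A = 0 + 2ξ₁ − 1ξ₂ = 63.7 → ξ₂ = (2·43.79 − 63.7)/1 = 23.89 mol.
Outlet amounts (n = n₀ + Σ ν·ξ):
  D: 54.2 − 1(43.79) = 10.41
  A: 0 + 2(43.79) − 1(23.89) = 63.7
  B: 0 + 1(23.89) = 23.89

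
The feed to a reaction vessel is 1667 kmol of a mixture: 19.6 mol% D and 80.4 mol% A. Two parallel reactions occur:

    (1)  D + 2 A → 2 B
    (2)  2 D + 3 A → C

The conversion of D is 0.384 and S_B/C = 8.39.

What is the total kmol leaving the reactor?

1500 kmol

Conversion of D: D consumed = 0.384 × 326.7 = 125.5 kmol = 1ξ₁ + 2ξ₂.
Selectivity: 2ξ₁ / (1ξ₂) = 8.39 → ξ₁ = 4.195 ξ₂.
Substitute: (1·4.195 + 2) ξ₂ = 125.5 → ξ₂ = 20.25 kmol, ξ₁ = 84.96 kmol.
Outlet amounts (n = n₀ + Σ ν·ξ):
  D: 326.7 − 1(84.96) − 2(20.25) = 201.3
  A: 1340 − 2(84.96) − 3(20.25) = 1110
  B: 0 + 2(84.96) = 169.9
  C: 0 + 1(20.25) = 20.25
Total out = 201.3 + 1110 + 169.9 + 20.25 = 1501 kmol.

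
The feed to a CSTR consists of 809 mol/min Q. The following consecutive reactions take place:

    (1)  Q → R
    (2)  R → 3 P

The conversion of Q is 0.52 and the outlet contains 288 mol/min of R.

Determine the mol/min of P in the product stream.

398 mol/min

Conversion of Q: Q consumed = 1ξ₁ = 0.52 × 809 → ξ₁ = 420.7 mol/min.
R balance: n_R = 0 + 1ξ₁ − 1ξ₂ = 288 → ξ₂ = (1·420.7 − 288)/1 = 132.7 mol/min.
Outlet amounts (n = n₀ + Σ ν·ξ):
  Q: 809 − 1(420.7) = 388.3
  R: 0 + 1(420.7) − 1(132.7) = 288
  P: 0 + 3(132.7) = 398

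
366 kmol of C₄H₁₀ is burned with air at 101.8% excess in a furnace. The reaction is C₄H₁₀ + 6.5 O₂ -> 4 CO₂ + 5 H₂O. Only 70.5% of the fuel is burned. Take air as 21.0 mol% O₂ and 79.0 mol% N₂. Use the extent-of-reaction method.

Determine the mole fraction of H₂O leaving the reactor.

Stoichiometric O₂ = 6.5 × 366 = 2379 kmol; O₂ fed = 2379 × 2.018 = 4801 kmol.
N₂ fed = 4801 × 79/21 = 18060 kmol.
Fuel reacted = 0.705 × 366 → ξ = 258 kmol.
Outlet (n = n₀ + ν ξ):
  C₄H₁₀: 366 − 1(258) = 108
  O₂: 4801 − 6.5(258) = 3124
  N₂: 18060 (inert)
  CO₂: 0 + 4(258) = 1032
  H₂O: 0 + 5(258) = 1290
Total out = 23610 kmol; y_H₂O = 1290 / 23610 = 0.05463.

0.0546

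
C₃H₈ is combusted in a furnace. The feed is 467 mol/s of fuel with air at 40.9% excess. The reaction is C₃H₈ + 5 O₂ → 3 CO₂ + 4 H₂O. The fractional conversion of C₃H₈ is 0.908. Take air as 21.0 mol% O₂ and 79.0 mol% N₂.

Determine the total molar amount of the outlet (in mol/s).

Stoichiometric O₂ = 5 × 467 = 2335 mol/s; O₂ fed = 2335 × 1.409 = 3290 mol/s.
N₂ fed = 3290 × 79/21 = 12380 mol/s.
Fuel reacted = 0.908 × 467 → ξ = 424 mol/s.
Outlet (n = n₀ + ν ξ):
  C₃H₈: 467 − 1(424) = 42.96
  O₂: 3290 − 5(424) = 1170
  N₂: 12380 (inert)
  CO₂: 0 + 3(424) = 1272
  H₂O: 0 + 4(424) = 1696
Total out = 42.96 + 1170 + 12380 + 1272 + 1696 = 16560 mol/s.

16600 mol/s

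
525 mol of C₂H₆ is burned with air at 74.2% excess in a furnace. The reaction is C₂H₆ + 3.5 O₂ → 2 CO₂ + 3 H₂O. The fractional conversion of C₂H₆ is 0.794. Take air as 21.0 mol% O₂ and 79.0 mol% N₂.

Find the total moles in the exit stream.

Stoichiometric O₂ = 3.5 × 525 = 1838 mol; O₂ fed = 1838 × 1.742 = 3201 mol.
N₂ fed = 3201 × 79/21 = 12040 mol.
Fuel reacted = 0.794 × 525 → ξ = 416.9 mol.
Outlet (n = n₀ + ν ξ):
  C₂H₆: 525 − 1(416.9) = 108.1
  O₂: 3201 − 3.5(416.9) = 1742
  N₂: 12040 (inert)
  CO₂: 0 + 2(416.9) = 833.7
  H₂O: 0 + 3(416.9) = 1251
Total out = 108.1 + 1742 + 12040 + 833.7 + 1251 = 15980 mol.

16000 mol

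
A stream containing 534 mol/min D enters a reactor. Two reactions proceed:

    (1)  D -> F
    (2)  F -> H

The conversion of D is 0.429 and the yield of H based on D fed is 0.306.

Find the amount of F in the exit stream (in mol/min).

65.7 mol/min

Conversion of D: D consumed = 1ξ₁ = 0.429 × 534 → ξ₁ = 229.1 mol/min.
Yield of H: 1ξ₂ / 534 = 0.306 → ξ₂ = 163.4 mol/min.
Outlet amounts (n = n₀ + Σ ν·ξ):
  D: 534 − 1(229.1) = 304.9
  F: 0 + 1(229.1) − 1(163.4) = 65.68
  H: 0 + 1(163.4) = 163.4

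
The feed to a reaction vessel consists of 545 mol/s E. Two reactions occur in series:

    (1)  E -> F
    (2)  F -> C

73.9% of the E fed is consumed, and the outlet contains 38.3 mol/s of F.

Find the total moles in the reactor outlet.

Conversion of E: E consumed = 1ξ₁ = 0.739 × 545 → ξ₁ = 402.8 mol/s.
F balance: n_F = 0 + 1ξ₁ − 1ξ₂ = 38.3 → ξ₂ = (1·402.8 − 38.3)/1 = 364.5 mol/s.
Outlet amounts (n = n₀ + Σ ν·ξ):
  E: 545 − 1(402.8) = 142.2
  F: 0 + 1(402.8) − 1(364.5) = 38.3
  C: 0 + 1(364.5) = 364.5
Total out = 142.2 + 38.3 + 364.5 = 545 mol/s.

545 mol/s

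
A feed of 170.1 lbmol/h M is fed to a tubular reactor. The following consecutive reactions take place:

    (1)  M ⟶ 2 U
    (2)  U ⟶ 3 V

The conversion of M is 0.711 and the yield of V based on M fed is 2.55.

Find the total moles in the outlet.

580 lbmol/h

Conversion of M: M consumed = 1ξ₁ = 0.711 × 170.1 → ξ₁ = 120.9 lbmol/h.
Yield of V: 3ξ₂ / 170.1 = 2.55 → ξ₂ = 144.6 lbmol/h.
Outlet amounts (n = n₀ + Σ ν·ξ):
  M: 170.1 − 1(120.9) = 49.16
  U: 0 + 2(120.9) − 1(144.6) = 97.3
  V: 0 + 3(144.6) = 433.8
Total out = 49.16 + 97.3 + 433.8 = 580.2 lbmol/h.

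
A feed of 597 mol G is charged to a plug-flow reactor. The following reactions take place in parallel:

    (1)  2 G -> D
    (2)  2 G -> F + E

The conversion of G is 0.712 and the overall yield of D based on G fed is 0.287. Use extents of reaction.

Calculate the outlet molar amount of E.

Yield of D: 1ξ₁ / 597 = 0.287 → ξ₁ = 171.3 mol.
Conversion of G: 2ξ₁ + 2ξ₂ = 0.712 × 597 = 425.1 → ξ₂ = 41.19 mol.
Outlet amounts (n = n₀ + Σ ν·ξ):
  G: 597 − 2(171.3) − 2(41.19) = 171.9
  D: 0 + 1(171.3) = 171.3
  F: 0 + 1(41.19) = 41.19
  E: 0 + 1(41.19) = 41.19

41.2 mol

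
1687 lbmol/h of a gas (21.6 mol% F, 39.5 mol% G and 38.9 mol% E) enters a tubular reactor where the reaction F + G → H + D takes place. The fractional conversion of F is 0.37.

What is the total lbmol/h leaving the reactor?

F reacted = 0.37 × 364.4 = 134.8 lbmol/h; ν_F = −1, so ξ = 134.8/1 = 134.8 lbmol/h.
Outlet amounts (n = n₀ + ν ξ):
  F: 364.4 − 1(134.8) = 229.6
  G: 666.4 − 1(134.8) = 531.5
  H: 0 + 1(134.8) = 134.8
  D: 0 + 1(134.8) = 134.8
  E: 656.2 (inert)
Total out = 229.6 + 531.5 + 134.8 + 134.8 + 656.2 = 1687 lbmol/h.

1690 lbmol/h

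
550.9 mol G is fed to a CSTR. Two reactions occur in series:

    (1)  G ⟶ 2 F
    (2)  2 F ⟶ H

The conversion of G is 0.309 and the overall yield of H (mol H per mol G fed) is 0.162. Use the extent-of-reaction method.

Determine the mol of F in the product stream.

Conversion of G: G consumed = 1ξ₁ = 0.309 × 550.9 → ξ₁ = 170.2 mol.
Yield of H: 1ξ₂ / 550.9 = 0.162 → ξ₂ = 89.25 mol.
Outlet amounts (n = n₀ + Σ ν·ξ):
  G: 550.9 − 1(170.2) = 380.7
  F: 0 + 2(170.2) − 2(89.25) = 162
  H: 0 + 1(89.25) = 89.25

162 mol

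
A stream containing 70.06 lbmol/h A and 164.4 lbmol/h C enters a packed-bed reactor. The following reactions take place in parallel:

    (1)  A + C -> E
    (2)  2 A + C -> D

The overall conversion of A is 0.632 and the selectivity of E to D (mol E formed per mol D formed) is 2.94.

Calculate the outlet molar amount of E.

26.4 lbmol/h

Conversion of A: A consumed = 0.632 × 70.06 = 44.28 lbmol/h = 1ξ₁ + 2ξ₂.
Selectivity: 1ξ₁ / (1ξ₂) = 2.94 → ξ₁ = 2.94 ξ₂.
Substitute: (1·2.94 + 2) ξ₂ = 44.28 → ξ₂ = 8.963 lbmol/h, ξ₁ = 26.35 lbmol/h.
Outlet amounts (n = n₀ + Σ ν·ξ):
  A: 70.06 − 1(26.35) − 2(8.963) = 25.78
  C: 164.4 − 1(26.35) − 1(8.963) = 129.1
  E: 0 + 1(26.35) = 26.35
  D: 0 + 1(8.963) = 8.963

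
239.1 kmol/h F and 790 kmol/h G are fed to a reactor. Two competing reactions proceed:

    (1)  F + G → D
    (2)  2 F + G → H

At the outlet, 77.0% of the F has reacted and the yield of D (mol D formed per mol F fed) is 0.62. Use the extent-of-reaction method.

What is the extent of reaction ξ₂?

ξ₂ = 17.9 kmol/h

Yield of D: 1ξ₁ / 239.1 = 0.62 → ξ₁ = 148.2 kmol/h.
Conversion of F: 1ξ₁ + 2ξ₂ = 0.77 × 239.1 = 184.1 → ξ₂ = 17.93 kmol/h.
Outlet amounts (n = n₀ + Σ ν·ξ):
  F: 239.1 − 1(148.2) − 2(17.93) = 54.99
  G: 790 − 1(148.2) − 1(17.93) = 623.8
  D: 0 + 1(148.2) = 148.2
  H: 0 + 1(17.93) = 17.93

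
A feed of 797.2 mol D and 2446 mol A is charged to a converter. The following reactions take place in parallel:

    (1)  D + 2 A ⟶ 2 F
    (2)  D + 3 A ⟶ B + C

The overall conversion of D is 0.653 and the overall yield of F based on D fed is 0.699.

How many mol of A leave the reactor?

1160 mol

Yield of F: 2ξ₁ / 797.2 = 0.699 → ξ₁ = 278.6 mol.
Conversion of D: 1ξ₁ + 1ξ₂ = 0.653 × 797.2 = 520.6 → ξ₂ = 242 mol.
Outlet amounts (n = n₀ + Σ ν·ξ):
  D: 797.2 − 1(278.6) − 1(242) = 276.6
  A: 2446 − 2(278.6) − 3(242) = 1163
  F: 0 + 2(278.6) = 557.2
  B: 0 + 1(242) = 242
  C: 0 + 1(242) = 242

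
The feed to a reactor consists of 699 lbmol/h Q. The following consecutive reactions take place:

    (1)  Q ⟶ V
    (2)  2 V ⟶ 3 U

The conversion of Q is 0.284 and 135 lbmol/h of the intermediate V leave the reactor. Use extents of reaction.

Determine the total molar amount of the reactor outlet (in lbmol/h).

731 lbmol/h

Conversion of Q: Q consumed = 1ξ₁ = 0.284 × 699 → ξ₁ = 198.5 lbmol/h.
V balance: n_V = 0 + 1ξ₁ − 2ξ₂ = 135 → ξ₂ = (1·198.5 − 135)/2 = 31.76 lbmol/h.
Outlet amounts (n = n₀ + Σ ν·ξ):
  Q: 699 − 1(198.5) = 500.5
  V: 0 + 1(198.5) − 2(31.76) = 135
  U: 0 + 3(31.76) = 95.27
Total out = 500.5 + 135 + 95.27 = 730.8 lbmol/h.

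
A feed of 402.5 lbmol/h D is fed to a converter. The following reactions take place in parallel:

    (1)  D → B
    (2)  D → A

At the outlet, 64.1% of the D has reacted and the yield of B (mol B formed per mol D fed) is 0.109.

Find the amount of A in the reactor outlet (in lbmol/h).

Yield of B: 1ξ₁ / 402.5 = 0.109 → ξ₁ = 43.87 lbmol/h.
Conversion of D: 1ξ₁ + 1ξ₂ = 0.641 × 402.5 = 258 → ξ₂ = 214.1 lbmol/h.
Outlet amounts (n = n₀ + Σ ν·ξ):
  D: 402.5 − 1(43.87) − 1(214.1) = 144.5
  B: 0 + 1(43.87) = 43.87
  A: 0 + 1(214.1) = 214.1

214 lbmol/h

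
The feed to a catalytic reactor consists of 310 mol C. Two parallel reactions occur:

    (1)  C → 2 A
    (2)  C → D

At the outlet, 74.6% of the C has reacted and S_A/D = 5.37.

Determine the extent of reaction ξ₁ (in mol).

Conversion of C: C consumed = 0.746 × 310 = 231.3 mol = 1ξ₁ + 1ξ₂.
Selectivity: 2ξ₁ / (1ξ₂) = 5.37 → ξ₁ = 2.685 ξ₂.
Substitute: (1·2.685 + 1) ξ₂ = 231.3 → ξ₂ = 62.76 mol, ξ₁ = 168.5 mol.
Outlet amounts (n = n₀ + Σ ν·ξ):
  C: 310 − 1(168.5) − 1(62.76) = 78.74
  A: 0 + 2(168.5) = 337
  D: 0 + 1(62.76) = 62.76

ξ₁ = 169 mol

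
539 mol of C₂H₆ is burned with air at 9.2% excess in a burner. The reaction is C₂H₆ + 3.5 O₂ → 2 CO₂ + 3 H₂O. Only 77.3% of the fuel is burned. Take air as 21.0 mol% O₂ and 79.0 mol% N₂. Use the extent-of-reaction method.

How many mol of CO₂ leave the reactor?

Stoichiometric O₂ = 3.5 × 539 = 1886 mol; O₂ fed = 1886 × 1.092 = 2060 mol.
N₂ fed = 2060 × 79/21 = 7750 mol.
Fuel reacted = 0.773 × 539 → ξ = 416.6 mol.
Outlet (n = n₀ + ν ξ):
  C₂H₆: 539 − 1(416.6) = 122.4
  O₂: 2060 − 3.5(416.6) = 601.8
  N₂: 7750 (inert)
  CO₂: 0 + 2(416.6) = 833.3
  H₂O: 0 + 3(416.6) = 1250

833 mol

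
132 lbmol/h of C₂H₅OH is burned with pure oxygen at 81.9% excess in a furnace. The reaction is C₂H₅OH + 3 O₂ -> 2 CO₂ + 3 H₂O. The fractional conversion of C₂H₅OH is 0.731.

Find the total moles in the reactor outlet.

949 lbmol/h

Stoichiometric O₂ = 3 × 132 = 396 lbmol/h; O₂ fed = 396 × 1.819 = 720.3 lbmol/h.
Fuel reacted = 0.731 × 132 → ξ = 96.49 lbmol/h.
Outlet (n = n₀ + ν ξ):
  C₂H₅OH: 132 − 1(96.49) = 35.51
  O₂: 720.3 − 3(96.49) = 430.8
  CO₂: 0 + 2(96.49) = 193
  H₂O: 0 + 3(96.49) = 289.5
Total out = 35.51 + 430.8 + 193 + 289.5 = 948.8 lbmol/h.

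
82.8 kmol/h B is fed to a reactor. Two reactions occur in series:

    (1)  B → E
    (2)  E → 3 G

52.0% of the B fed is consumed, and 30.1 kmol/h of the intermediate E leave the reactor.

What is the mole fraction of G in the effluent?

Conversion of B: B consumed = 1ξ₁ = 0.52 × 82.8 → ξ₁ = 43.06 kmol/h.
E balance: n_E = 0 + 1ξ₁ − 1ξ₂ = 30.1 → ξ₂ = (1·43.06 − 30.1)/1 = 12.96 kmol/h.
Outlet amounts (n = n₀ + Σ ν·ξ):
  B: 82.8 − 1(43.06) = 39.74
  E: 0 + 1(43.06) − 1(12.96) = 30.1
  G: 0 + 3(12.96) = 38.87
Total out = 108.7 kmol/h; y_G = 38.87 / 108.7 = 0.3575.

0.358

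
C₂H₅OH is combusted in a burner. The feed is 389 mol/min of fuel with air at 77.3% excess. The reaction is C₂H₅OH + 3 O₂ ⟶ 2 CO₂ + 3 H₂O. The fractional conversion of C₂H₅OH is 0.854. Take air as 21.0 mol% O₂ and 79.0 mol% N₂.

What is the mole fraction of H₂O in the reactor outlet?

Stoichiometric O₂ = 3 × 389 = 1167 mol/min; O₂ fed = 1167 × 1.773 = 2069 mol/min.
N₂ fed = 2069 × 79/21 = 7784 mol/min.
Fuel reacted = 0.854 × 389 → ξ = 332.2 mol/min.
Outlet (n = n₀ + ν ξ):
  C₂H₅OH: 389 − 1(332.2) = 56.79
  O₂: 2069 − 3(332.2) = 1072
  N₂: 7784 (inert)
  CO₂: 0 + 2(332.2) = 664.4
  H₂O: 0 + 3(332.2) = 996.6
Total out = 10570 mol/min; y_H₂O = 996.6 / 10570 = 0.09425.

0.0943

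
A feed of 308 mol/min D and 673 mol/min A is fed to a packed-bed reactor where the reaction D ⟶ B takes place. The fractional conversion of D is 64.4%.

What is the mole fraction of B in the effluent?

D reacted = 0.644 × 308 = 198.4 mol/min; ν_D = −1, so ξ = 198.4/1 = 198.4 mol/min.
Outlet amounts (n = n₀ + ν ξ):
  D: 308 − 1(198.4) = 109.6
  B: 0 + 1(198.4) = 198.4
  A: 673 (inert)
Total out = 981 mol/min; y_B = 198.4 / 981 = 0.2022.

0.202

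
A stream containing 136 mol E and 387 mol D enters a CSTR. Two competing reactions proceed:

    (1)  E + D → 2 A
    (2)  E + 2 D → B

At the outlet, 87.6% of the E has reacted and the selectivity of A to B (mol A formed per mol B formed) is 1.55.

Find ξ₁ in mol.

ξ₁ = 52 mol

Conversion of E: E consumed = 0.876 × 136 = 119.1 mol = 1ξ₁ + 1ξ₂.
Selectivity: 2ξ₁ / (1ξ₂) = 1.55 → ξ₁ = 0.775 ξ₂.
Substitute: (1·0.775 + 1) ξ₂ = 119.1 → ξ₂ = 67.12 mol, ξ₁ = 52.02 mol.
Outlet amounts (n = n₀ + Σ ν·ξ):
  E: 136 − 1(52.02) − 1(67.12) = 16.86
  D: 387 − 1(52.02) − 2(67.12) = 200.7
  A: 0 + 2(52.02) = 104
  B: 0 + 1(67.12) = 67.12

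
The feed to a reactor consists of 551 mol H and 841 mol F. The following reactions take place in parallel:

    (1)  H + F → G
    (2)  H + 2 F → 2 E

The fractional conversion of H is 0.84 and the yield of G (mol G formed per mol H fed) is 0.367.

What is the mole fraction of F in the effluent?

0.126

Yield of G: 1ξ₁ / 551 = 0.367 → ξ₁ = 202.2 mol.
Conversion of H: 1ξ₁ + 1ξ₂ = 0.84 × 551 = 462.8 → ξ₂ = 260.6 mol.
Outlet amounts (n = n₀ + Σ ν·ξ):
  H: 551 − 1(202.2) − 1(260.6) = 88.16
  F: 841 − 1(202.2) − 2(260.6) = 117.5
  G: 0 + 1(202.2) = 202.2
  E: 0 + 2(260.6) = 521.2
Total out = 929.2 mol; y_F = 117.5 / 929.2 = 0.1265.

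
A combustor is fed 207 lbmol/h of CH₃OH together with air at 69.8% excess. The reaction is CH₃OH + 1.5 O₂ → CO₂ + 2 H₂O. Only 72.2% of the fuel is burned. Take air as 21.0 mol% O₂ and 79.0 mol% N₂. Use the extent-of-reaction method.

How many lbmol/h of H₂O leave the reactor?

299 lbmol/h

Stoichiometric O₂ = 1.5 × 207 = 310.5 lbmol/h; O₂ fed = 310.5 × 1.698 = 527.2 lbmol/h.
N₂ fed = 527.2 × 79/21 = 1983 lbmol/h.
Fuel reacted = 0.722 × 207 → ξ = 149.5 lbmol/h.
Outlet (n = n₀ + ν ξ):
  CH₃OH: 207 − 1(149.5) = 57.55
  O₂: 527.2 − 1.5(149.5) = 303
  N₂: 1983 (inert)
  CO₂: 0 + 1(149.5) = 149.5
  H₂O: 0 + 2(149.5) = 298.9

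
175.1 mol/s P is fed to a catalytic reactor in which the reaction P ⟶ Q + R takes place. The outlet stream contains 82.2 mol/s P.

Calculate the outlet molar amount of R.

For P: n = n₀ − 1ξ → 82.2 = 175.1 − 1ξ, giving ξ = 92.9 mol/s.
Outlet amounts (n = n₀ + ν ξ):
  P: 175.1 − 1(92.9) = 82.2
  Q: 0 + 1(92.9) = 92.9
  R: 0 + 1(92.9) = 92.9

92.9 mol/s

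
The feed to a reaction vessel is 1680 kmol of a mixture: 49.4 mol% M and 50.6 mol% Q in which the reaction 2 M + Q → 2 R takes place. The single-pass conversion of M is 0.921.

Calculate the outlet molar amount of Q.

M reacted = 0.921 × 829.9 = 764.4 kmol; ν_M = −2, so ξ = 764.4/2 = 382.2 kmol.
Outlet amounts (n = n₀ + ν ξ):
  M: 829.9 − 2(382.2) = 65.56
  Q: 850.1 − 1(382.2) = 467.9
  R: 0 + 2(382.2) = 764.4

468 kmol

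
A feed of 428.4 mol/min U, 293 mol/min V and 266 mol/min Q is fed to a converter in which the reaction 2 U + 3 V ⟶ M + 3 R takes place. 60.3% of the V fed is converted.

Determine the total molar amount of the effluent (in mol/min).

V reacted = 0.603 × 293 = 176.7 mol/min; ν_V = −3, so ξ = 176.7/3 = 58.89 mol/min.
Outlet amounts (n = n₀ + ν ξ):
  U: 428.4 − 2(58.89) = 310.6
  V: 293 − 3(58.89) = 116.3
  M: 0 + 1(58.89) = 58.89
  R: 0 + 3(58.89) = 176.7
  Q: 266 (inert)
Total out = 310.6 + 116.3 + 58.89 + 176.7 + 266 = 928.5 mol/min.

929 mol/min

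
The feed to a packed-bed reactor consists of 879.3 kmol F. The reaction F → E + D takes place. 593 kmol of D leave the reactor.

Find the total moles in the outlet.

1470 kmol

For D: n = n₀ + 1ξ → 593 = 0 + 1ξ, giving ξ = 593 kmol.
Outlet amounts (n = n₀ + ν ξ):
  F: 879.3 − 1(593) = 286.3
  E: 0 + 1(593) = 593
  D: 0 + 1(593) = 593
Total out = 286.3 + 593 + 593 = 1472 kmol.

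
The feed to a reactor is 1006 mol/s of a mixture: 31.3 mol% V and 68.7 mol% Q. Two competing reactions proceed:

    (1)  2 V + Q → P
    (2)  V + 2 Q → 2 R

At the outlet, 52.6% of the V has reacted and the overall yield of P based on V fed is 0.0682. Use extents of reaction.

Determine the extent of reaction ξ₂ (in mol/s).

Yield of P: 1ξ₁ / 314.9 = 0.0682 → ξ₁ = 21.47 mol/s.
Conversion of V: 2ξ₁ + 1ξ₂ = 0.526 × 314.9 = 165.6 → ξ₂ = 122.7 mol/s.
Outlet amounts (n = n₀ + Σ ν·ξ):
  V: 314.9 − 2(21.47) − 1(122.7) = 149.3
  Q: 691.1 − 1(21.47) − 2(122.7) = 424.3
  P: 0 + 1(21.47) = 21.47
  R: 0 + 2(122.7) = 245.4

ξ₂ = 123 mol/s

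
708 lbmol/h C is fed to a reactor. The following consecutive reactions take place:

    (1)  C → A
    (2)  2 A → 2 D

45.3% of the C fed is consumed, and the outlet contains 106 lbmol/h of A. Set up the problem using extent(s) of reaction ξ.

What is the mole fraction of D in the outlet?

Conversion of C: C consumed = 1ξ₁ = 0.453 × 708 → ξ₁ = 320.7 lbmol/h.
A balance: n_A = 0 + 1ξ₁ − 2ξ₂ = 106 → ξ₂ = (1·320.7 − 106)/2 = 107.4 lbmol/h.
Outlet amounts (n = n₀ + Σ ν·ξ):
  C: 708 − 1(320.7) = 387.3
  A: 0 + 1(320.7) − 2(107.4) = 106
  D: 0 + 2(107.4) = 214.7
Total out = 708 lbmol/h; y_D = 214.7 / 708 = 0.3033.

0.303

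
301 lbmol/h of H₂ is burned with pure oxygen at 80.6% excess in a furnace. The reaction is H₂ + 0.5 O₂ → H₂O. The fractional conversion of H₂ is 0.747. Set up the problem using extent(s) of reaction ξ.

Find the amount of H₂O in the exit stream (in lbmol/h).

225 lbmol/h

Stoichiometric O₂ = 0.5 × 301 = 150.5 lbmol/h; O₂ fed = 150.5 × 1.806 = 271.8 lbmol/h.
Fuel reacted = 0.747 × 301 → ξ = 224.8 lbmol/h.
Outlet (n = n₀ + ν ξ):
  H₂: 301 − 1(224.8) = 76.15
  O₂: 271.8 − 0.5(224.8) = 159.4
  H₂O: 0 + 1(224.8) = 224.8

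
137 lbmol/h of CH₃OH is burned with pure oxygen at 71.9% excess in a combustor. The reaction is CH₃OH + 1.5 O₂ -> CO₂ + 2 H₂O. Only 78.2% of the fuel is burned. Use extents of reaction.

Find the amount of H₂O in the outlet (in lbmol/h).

214 lbmol/h

Stoichiometric O₂ = 1.5 × 137 = 205.5 lbmol/h; O₂ fed = 205.5 × 1.719 = 353.3 lbmol/h.
Fuel reacted = 0.782 × 137 → ξ = 107.1 lbmol/h.
Outlet (n = n₀ + ν ξ):
  CH₃OH: 137 − 1(107.1) = 29.87
  O₂: 353.3 − 1.5(107.1) = 192.6
  CO₂: 0 + 1(107.1) = 107.1
  H₂O: 0 + 2(107.1) = 214.3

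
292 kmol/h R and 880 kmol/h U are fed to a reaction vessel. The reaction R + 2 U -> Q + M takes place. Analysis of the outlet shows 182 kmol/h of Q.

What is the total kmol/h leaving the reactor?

For Q: n = n₀ + 1ξ → 182 = 0 + 1ξ, giving ξ = 182 kmol/h.
Outlet amounts (n = n₀ + ν ξ):
  R: 292 − 1(182) = 110
  U: 880 − 2(182) = 516
  Q: 0 + 1(182) = 182
  M: 0 + 1(182) = 182
Total out = 110 + 516 + 182 + 182 = 990 kmol/h.

990 kmol/h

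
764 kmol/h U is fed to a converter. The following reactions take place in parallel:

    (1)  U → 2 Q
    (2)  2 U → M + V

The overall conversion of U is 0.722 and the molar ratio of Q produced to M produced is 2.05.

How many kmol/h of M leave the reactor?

Conversion of U: U consumed = 0.722 × 764 = 551.6 kmol/h = 1ξ₁ + 2ξ₂.
Selectivity: 2ξ₁ / (1ξ₂) = 2.05 → ξ₁ = 1.025 ξ₂.
Substitute: (1·1.025 + 2) ξ₂ = 551.6 → ξ₂ = 182.3 kmol/h, ξ₁ = 186.9 kmol/h.
Outlet amounts (n = n₀ + Σ ν·ξ):
  U: 764 − 1(186.9) − 2(182.3) = 212.4
  Q: 0 + 2(186.9) = 373.8
  M: 0 + 1(182.3) = 182.3
  V: 0 + 1(182.3) = 182.3

182 kmol/h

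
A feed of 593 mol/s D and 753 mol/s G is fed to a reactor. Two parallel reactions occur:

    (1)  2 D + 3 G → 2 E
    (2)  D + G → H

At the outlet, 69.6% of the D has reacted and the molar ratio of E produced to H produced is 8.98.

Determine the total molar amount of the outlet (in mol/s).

Conversion of D: D consumed = 0.696 × 593 = 412.7 mol/s = 2ξ₁ + 1ξ₂.
Selectivity: 2ξ₁ / (1ξ₂) = 8.98 → ξ₁ = 4.49 ξ₂.
Substitute: (2·4.49 + 1) ξ₂ = 412.7 → ξ₂ = 41.36 mol/s, ξ₁ = 185.7 mol/s.
Outlet amounts (n = n₀ + Σ ν·ξ):
  D: 593 − 2(185.7) − 1(41.36) = 180.3
  G: 753 − 3(185.7) − 1(41.36) = 154.6
  E: 0 + 2(185.7) = 371.4
  H: 0 + 1(41.36) = 41.36
Total out = 180.3 + 154.6 + 371.4 + 41.36 = 747.6 mol/s.

748 mol/s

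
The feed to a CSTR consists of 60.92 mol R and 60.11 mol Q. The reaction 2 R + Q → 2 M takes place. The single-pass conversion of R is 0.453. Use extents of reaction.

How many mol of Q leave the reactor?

46.3 mol

R reacted = 0.453 × 60.92 = 27.6 mol; ν_R = −2, so ξ = 27.6/2 = 13.8 mol.
Outlet amounts (n = n₀ + ν ξ):
  R: 60.92 − 2(13.8) = 33.32
  Q: 60.11 − 1(13.8) = 46.31
  M: 0 + 2(13.8) = 27.6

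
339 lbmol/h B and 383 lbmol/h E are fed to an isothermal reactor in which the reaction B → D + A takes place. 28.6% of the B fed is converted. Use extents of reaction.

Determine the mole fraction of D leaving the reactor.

B reacted = 0.286 × 339 = 96.95 lbmol/h; ν_B = −1, so ξ = 96.95/1 = 96.95 lbmol/h.
Outlet amounts (n = n₀ + ν ξ):
  B: 339 − 1(96.95) = 242
  D: 0 + 1(96.95) = 96.95
  A: 0 + 1(96.95) = 96.95
  E: 383 (inert)
Total out = 819 lbmol/h; y_D = 96.95 / 819 = 0.1184.

0.118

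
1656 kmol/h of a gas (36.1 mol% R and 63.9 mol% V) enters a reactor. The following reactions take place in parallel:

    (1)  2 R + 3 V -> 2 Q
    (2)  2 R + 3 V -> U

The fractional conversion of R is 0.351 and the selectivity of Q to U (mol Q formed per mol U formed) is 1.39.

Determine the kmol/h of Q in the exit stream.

86 kmol/h

Conversion of R: R consumed = 0.351 × 597.8 = 209.8 kmol/h = 2ξ₁ + 2ξ₂.
Selectivity: 2ξ₁ / (1ξ₂) = 1.39 → ξ₁ = 0.695 ξ₂.
Substitute: (2·0.695 + 2) ξ₂ = 209.8 → ξ₂ = 61.9 kmol/h, ξ₁ = 43.02 kmol/h.
Outlet amounts (n = n₀ + Σ ν·ξ):
  R: 597.8 − 2(43.02) − 2(61.9) = 388
  V: 1058 − 3(43.02) − 3(61.9) = 743.4
  Q: 0 + 2(43.02) = 86.04
  U: 0 + 1(61.9) = 61.9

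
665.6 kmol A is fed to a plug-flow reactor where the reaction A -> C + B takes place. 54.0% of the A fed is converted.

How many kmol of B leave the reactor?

359 kmol

A reacted = 0.54 × 665.6 = 359.4 kmol; ν_A = −1, so ξ = 359.4/1 = 359.4 kmol.
Outlet amounts (n = n₀ + ν ξ):
  A: 665.6 − 1(359.4) = 306.2
  C: 0 + 1(359.4) = 359.4
  B: 0 + 1(359.4) = 359.4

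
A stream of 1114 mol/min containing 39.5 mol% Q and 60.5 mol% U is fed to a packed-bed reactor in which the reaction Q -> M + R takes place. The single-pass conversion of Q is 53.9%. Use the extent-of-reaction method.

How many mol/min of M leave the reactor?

Q reacted = 0.539 × 440 = 237.2 mol/min; ν_Q = −1, so ξ = 237.2/1 = 237.2 mol/min.
Outlet amounts (n = n₀ + ν ξ):
  Q: 440 − 1(237.2) = 202.9
  M: 0 + 1(237.2) = 237.2
  R: 0 + 1(237.2) = 237.2
  U: 674 (inert)

237 mol/min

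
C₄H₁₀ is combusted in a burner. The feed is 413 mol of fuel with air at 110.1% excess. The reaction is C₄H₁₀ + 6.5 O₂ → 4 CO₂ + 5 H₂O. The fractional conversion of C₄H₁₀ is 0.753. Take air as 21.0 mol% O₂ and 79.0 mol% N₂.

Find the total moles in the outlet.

Stoichiometric O₂ = 6.5 × 413 = 2684 mol; O₂ fed = 2684 × 2.101 = 5640 mol.
N₂ fed = 5640 × 79/21 = 21220 mol.
Fuel reacted = 0.753 × 413 → ξ = 311 mol.
Outlet (n = n₀ + ν ξ):
  C₄H₁₀: 413 − 1(311) = 102
  O₂: 5640 − 6.5(311) = 3619
  N₂: 21220 (inert)
  CO₂: 0 + 4(311) = 1244
  H₂O: 0 + 5(311) = 1555
Total out = 102 + 3619 + 21220 + 1244 + 1555 = 27740 mol.

27700 mol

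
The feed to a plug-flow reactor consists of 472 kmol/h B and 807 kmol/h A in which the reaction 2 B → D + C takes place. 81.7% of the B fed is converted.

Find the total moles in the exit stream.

B reacted = 0.817 × 472 = 385.6 kmol/h; ν_B = −2, so ξ = 385.6/2 = 192.8 kmol/h.
Outlet amounts (n = n₀ + ν ξ):
  B: 472 − 2(192.8) = 86.38
  D: 0 + 1(192.8) = 192.8
  C: 0 + 1(192.8) = 192.8
  A: 807 (inert)
Total out = 86.38 + 192.8 + 192.8 + 807 = 1279 kmol/h.

1280 kmol/h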